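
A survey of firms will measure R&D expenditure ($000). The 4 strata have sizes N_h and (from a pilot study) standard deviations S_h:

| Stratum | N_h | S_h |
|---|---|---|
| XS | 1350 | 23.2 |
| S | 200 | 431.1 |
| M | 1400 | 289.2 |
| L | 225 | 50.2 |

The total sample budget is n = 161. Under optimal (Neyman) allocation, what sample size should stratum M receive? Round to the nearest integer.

Neyman allocation: n_h = n · N_h S_h / Σ N_i S_i, with n = 161.
  stratum XS: N_h·S_h = 1350·23.2 = 31320.00
  stratum S: N_h·S_h = 200·431.1 = 86220.00
  stratum M: N_h·S_h = 1400·289.2 = 404880.00
  stratum L: N_h·S_h = 225·50.2 = 11295.00
Σ N_h S_h = 533715.00
n for stratum M = 161·404880.00/533715.00 = 122.136 → 122

122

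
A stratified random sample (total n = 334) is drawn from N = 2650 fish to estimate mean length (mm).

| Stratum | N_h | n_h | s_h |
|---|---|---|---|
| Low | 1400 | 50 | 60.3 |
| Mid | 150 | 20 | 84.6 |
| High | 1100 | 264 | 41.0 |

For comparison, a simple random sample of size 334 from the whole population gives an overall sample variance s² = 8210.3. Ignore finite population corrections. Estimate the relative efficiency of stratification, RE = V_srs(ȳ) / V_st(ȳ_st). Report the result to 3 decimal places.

RE ≈ 1.091

V̂(ȳ_st) = Σ W_h² s_h²/n_h, with W_h = N_h/N and N = 2650:
  stratum Low: (1400/2650)²·60.3²/50 = 20.2969
  stratum Mid: (150/2650)²·84.6²/20 = 1.14657
  stratum High: (1100/2650)²·41.0²/264 = 1.09713
V_st = 22.5406
V_srs = s²/n = 8210.3/334 = 24.5817
Relative efficiency = V_srs / V_st = 24.5817/22.5406 = 1.0906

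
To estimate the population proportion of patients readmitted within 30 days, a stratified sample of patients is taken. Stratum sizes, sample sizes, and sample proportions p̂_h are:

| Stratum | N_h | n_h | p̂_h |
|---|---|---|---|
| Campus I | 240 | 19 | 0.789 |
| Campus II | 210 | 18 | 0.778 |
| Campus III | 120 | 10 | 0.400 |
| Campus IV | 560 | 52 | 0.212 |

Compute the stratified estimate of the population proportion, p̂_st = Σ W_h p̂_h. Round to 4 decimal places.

N = 1130; stratum weights W_h = N_h/N.
p̂_st = Σ W_h p̂_h = (240·0.789 + 210·0.778 + 120·0.400 + 560·0.212)/1130 = 0.45970

p̂_st ≈ 0.4597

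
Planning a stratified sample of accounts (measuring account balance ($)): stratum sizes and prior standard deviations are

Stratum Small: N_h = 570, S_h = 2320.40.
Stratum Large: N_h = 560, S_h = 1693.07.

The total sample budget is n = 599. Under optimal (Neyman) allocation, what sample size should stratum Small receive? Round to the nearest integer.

Neyman allocation: n_h = n · N_h S_h / Σ N_i S_i, with n = 599.
  stratum Small: N_h·S_h = 570·2320.40 = 1322628.00
  stratum Large: N_h·S_h = 560·1693.07 = 948119.20
Σ N_h S_h = 2270747.20
n for stratum Small = 599·1322628.00/2270747.20 = 348.896 → 349

349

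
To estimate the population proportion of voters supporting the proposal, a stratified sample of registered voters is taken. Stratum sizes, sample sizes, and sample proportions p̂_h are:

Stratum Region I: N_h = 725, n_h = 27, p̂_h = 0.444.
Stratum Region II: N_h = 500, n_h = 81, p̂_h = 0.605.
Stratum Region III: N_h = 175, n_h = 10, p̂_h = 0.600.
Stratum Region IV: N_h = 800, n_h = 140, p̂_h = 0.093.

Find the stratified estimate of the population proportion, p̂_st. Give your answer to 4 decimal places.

N = 2200; stratum weights W_h = N_h/N.
p̂_st = Σ W_h p̂_h = (725·0.444 + 500·0.605 + 175·0.600 + 800·0.093)/2200 = 0.36536

p̂_st ≈ 0.3654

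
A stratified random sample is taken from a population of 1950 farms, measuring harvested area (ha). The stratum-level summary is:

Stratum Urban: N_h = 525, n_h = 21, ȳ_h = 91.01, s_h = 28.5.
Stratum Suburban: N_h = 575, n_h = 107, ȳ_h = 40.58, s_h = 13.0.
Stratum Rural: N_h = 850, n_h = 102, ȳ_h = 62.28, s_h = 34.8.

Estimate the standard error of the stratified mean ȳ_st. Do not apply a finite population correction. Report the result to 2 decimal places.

V̂(ȳ_st) = Σ W_h² s_h²/n_h, with W_h = N_h/N and N = 1950:
  stratum Urban: (525/1950)²·28.5²/21 = 2.80362
  stratum Suburban: (575/1950)²·13.0²/107 = 0.137331
  stratum Rural: (850/1950)²·34.8²/102 = 2.25594
V̂(ȳ_st) = 5.19689
SE(ȳ_st) = √5.19689 = 2.27967

SE(ȳ_st) ≈ 2.28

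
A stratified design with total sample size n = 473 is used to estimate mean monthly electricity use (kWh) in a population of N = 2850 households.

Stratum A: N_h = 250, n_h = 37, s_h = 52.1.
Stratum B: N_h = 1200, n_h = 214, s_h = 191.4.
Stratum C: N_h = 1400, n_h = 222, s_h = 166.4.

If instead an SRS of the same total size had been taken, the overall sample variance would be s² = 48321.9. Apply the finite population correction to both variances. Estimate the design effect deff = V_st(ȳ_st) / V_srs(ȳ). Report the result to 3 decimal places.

V̂(ȳ_st) = Σ W_h² (1 − n_h/N_h) s_h²/n_h, with W_h = N_h/N and N = 2850:
  stratum A: (250/2850)²·(1 − 37/250)·52.1²/37 = 0.480954
  stratum B: (1200/2850)²·(1 − 214/1200)·191.4²/214 = 24.9367
  stratum C: (1400/2850)²·(1 − 222/1400)·166.4²/222 = 25.3243
V_st = 50.7419
V_srs = (1 − 473/2850)·48321.9/473 = 85.2054
deff = V_st / V_srs = 50.7419/85.2054 = 0.5955

deff ≈ 0.596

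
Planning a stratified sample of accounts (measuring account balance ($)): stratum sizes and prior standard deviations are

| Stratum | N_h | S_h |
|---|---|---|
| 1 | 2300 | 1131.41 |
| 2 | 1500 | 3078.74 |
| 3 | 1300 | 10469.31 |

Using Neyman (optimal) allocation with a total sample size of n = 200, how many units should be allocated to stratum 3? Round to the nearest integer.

Neyman allocation: n_h = n · N_h S_h / Σ N_i S_i, with n = 200.
  stratum 1: N_h·S_h = 2300·1131.41 = 2602243.00
  stratum 2: N_h·S_h = 1500·3078.74 = 4618110.00
  stratum 3: N_h·S_h = 1300·10469.31 = 13610103.00
Σ N_h S_h = 20830456.00
n for stratum 3 = 200·13610103.00/20830456.00 = 130.675 → 131

131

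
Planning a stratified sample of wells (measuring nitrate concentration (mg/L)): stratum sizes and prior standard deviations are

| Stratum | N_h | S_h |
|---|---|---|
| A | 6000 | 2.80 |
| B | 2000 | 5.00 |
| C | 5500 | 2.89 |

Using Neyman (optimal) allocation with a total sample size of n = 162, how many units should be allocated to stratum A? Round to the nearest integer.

64

Neyman allocation: n_h = n · N_h S_h / Σ N_i S_i, with n = 162.
  stratum A: N_h·S_h = 6000·2.80 = 16800.00
  stratum B: N_h·S_h = 2000·5.00 = 10000.00
  stratum C: N_h·S_h = 5500·2.89 = 15895.00
Σ N_h S_h = 42695.00
n for stratum A = 162·16800.00/42695.00 = 63.745 → 64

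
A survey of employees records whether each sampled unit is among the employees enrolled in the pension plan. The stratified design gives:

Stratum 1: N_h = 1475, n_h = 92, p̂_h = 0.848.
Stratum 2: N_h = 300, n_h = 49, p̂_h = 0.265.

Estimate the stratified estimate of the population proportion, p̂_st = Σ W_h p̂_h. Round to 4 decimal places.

p̂_st ≈ 0.7495

N = 1775; stratum weights W_h = N_h/N.
p̂_st = Σ W_h p̂_h = (1475·0.848 + 300·0.265)/1775 = 0.74946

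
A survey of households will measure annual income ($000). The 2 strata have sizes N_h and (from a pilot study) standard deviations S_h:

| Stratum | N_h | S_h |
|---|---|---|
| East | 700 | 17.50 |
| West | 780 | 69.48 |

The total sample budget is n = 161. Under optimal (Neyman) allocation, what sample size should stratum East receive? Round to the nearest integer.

30

Neyman allocation: n_h = n · N_h S_h / Σ N_i S_i, with n = 161.
  stratum East: N_h·S_h = 700·17.50 = 12250.00
  stratum West: N_h·S_h = 780·69.48 = 54194.40
Σ N_h S_h = 66444.40
n for stratum East = 161·12250.00/66444.40 = 29.683 → 30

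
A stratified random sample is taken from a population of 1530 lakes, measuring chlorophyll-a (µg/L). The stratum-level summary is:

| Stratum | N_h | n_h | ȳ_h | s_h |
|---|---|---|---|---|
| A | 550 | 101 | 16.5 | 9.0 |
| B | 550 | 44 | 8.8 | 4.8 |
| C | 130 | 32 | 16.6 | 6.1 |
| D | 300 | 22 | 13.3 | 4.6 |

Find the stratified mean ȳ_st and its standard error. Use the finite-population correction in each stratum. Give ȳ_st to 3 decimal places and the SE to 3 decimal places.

ȳ_st = Σ W_h ȳ_h = (550·16.5 + 550·8.8 + 130·16.6 + 300·13.3)/1530 = 13.11307
V̂(ȳ_st) = Σ W_h² (1 − n_h/N_h) s_h²/n_h, with W_h = N_h/N and N = 1530:
  stratum A: (550/1530)²·(1 − 101/550)·9.0²/101 = 0.0846038
  stratum B: (550/1530)²·(1 − 44/550)·4.8²/44 = 0.062253
  stratum C: (130/1530)²·(1 − 32/130)·6.1²/32 = 0.00632843
  stratum D: (300/1530)²·(1 − 22/300)·4.6²/22 = 0.034267
V̂(ȳ_st) = 0.187452
SE(ȳ_st) = √0.187452 = 0.432958

ȳ_st ≈ 13.113, SE ≈ 0.433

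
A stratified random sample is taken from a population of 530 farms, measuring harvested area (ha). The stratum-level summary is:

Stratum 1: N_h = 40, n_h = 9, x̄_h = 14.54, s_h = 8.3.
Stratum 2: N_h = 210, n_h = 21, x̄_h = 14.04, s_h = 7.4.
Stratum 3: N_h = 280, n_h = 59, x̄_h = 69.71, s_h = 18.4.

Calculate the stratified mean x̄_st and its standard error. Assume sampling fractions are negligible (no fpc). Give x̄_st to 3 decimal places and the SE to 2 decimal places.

x̄_st ≈ 43.488, SE ≈ 1.43

x̄_st = Σ W_h x̄_h = (40·14.54 + 210·14.04 + 280·69.71)/530 = 43.48830
V̂(x̄_st) = Σ W_h² s_h²/n_h, with W_h = N_h/N and N = 530:
  stratum 1: (40/530)²·8.3²/9 = 0.0435995
  stratum 2: (210/530)²·7.4²/21 = 0.409384
  stratum 3: (280/530)²·18.4²/59 = 1.60158
V̂(x̄_st) = 2.05456
SE(x̄_st) = √2.05456 = 1.43337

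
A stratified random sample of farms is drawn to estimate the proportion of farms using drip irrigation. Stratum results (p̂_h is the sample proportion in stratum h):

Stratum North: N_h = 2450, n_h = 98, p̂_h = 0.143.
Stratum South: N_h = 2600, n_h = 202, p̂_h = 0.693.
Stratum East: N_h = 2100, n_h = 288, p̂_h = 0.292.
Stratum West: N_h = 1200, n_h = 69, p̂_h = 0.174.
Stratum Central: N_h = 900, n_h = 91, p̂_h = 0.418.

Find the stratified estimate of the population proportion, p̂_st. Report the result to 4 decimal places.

N = 9250; stratum weights W_h = N_h/N.
p̂_st = Σ W_h p̂_h = (2450·0.143 + 2600·0.693 + 2100·0.292 + 1200·0.174 + 900·0.418)/9250 = 0.36220

p̂_st ≈ 0.3622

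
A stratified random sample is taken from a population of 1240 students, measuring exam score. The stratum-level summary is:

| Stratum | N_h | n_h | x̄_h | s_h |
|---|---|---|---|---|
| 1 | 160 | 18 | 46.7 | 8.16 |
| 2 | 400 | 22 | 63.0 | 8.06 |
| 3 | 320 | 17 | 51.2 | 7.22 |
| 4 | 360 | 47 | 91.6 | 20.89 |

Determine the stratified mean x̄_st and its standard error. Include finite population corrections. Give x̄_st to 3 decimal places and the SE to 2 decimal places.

x̄_st = Σ W_h x̄_h = (160·46.7 + 400·63.0 + 320·51.2 + 360·91.6)/1240 = 66.15484
V̂(x̄_st) = Σ W_h² (1 − n_h/N_h) s_h²/n_h, with W_h = N_h/N and N = 1240:
  stratum 1: (160/1240)²·(1 − 18/160)·8.16²/18 = 0.0546604
  stratum 2: (400/1240)²·(1 − 22/400)·8.06²/22 = 0.290373
  stratum 3: (320/1240)²·(1 − 17/320)·7.22²/17 = 0.193364
  stratum 4: (360/1240)²·(1 − 47/360)·20.89²/47 = 0.680428
V̂(x̄_st) = 1.21883
SE(x̄_st) = √1.21883 = 1.104

x̄_st ≈ 66.155, SE ≈ 1.10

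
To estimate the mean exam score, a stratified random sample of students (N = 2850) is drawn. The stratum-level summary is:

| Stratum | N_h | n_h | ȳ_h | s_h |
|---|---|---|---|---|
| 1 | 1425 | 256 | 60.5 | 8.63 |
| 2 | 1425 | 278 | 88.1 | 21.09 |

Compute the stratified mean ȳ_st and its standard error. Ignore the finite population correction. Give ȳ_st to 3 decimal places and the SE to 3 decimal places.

ȳ_st ≈ 74.300, SE ≈ 0.688

ȳ_st = Σ W_h ȳ_h = (1425·60.5 + 1425·88.1)/2850 = 74.30000
V̂(ȳ_st) = Σ W_h² s_h²/n_h, with W_h = N_h/N and N = 2850:
  stratum 1: (1425/2850)²·8.63²/256 = 0.0727313
  stratum 2: (1425/2850)²·21.09²/278 = 0.399989
V̂(ȳ_st) = 0.472721
SE(ȳ_st) = √0.472721 = 0.687547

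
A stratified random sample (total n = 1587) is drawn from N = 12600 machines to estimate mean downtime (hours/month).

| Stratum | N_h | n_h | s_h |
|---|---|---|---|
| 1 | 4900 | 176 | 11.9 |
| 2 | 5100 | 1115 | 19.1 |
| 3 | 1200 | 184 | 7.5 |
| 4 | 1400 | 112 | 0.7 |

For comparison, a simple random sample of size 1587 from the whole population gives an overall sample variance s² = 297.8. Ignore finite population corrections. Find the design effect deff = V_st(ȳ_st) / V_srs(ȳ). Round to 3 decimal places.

V̂(ȳ_st) = Σ W_h² s_h²/n_h, with W_h = N_h/N and N = 12600:
  stratum 1: (4900/12600)²·11.9²/176 = 0.121684
  stratum 2: (5100/12600)²·19.1²/1115 = 0.0536033
  stratum 3: (1200/12600)²·7.5²/184 = 0.00277285
  stratum 4: (1400/12600)²·0.7²/112 = 5.40123e-05
V_st = 0.178114
V_srs = s²/n = 297.8/1587 = 0.18765
deff = V_st / V_srs = 0.178114/0.18765 = 0.9492

deff ≈ 0.949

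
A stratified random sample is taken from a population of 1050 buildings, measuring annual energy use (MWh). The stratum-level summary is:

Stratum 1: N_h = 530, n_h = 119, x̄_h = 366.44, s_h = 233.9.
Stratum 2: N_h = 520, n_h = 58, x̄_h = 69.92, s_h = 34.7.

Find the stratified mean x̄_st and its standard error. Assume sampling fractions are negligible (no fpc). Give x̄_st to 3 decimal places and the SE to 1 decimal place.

x̄_st ≈ 219.592, SE ≈ 11.1

x̄_st = Σ W_h x̄_h = (530·366.44 + 520·69.92)/1050 = 219.59200
V̂(x̄_st) = Σ W_h² s_h²/n_h, with W_h = N_h/N and N = 1050:
  stratum 1: (530/1050)²·233.9²/119 = 117.135
  stratum 2: (520/1050)²·34.7²/58 = 5.09166
V̂(x̄_st) = 122.227
SE(x̄_st) = √122.227 = 11.0556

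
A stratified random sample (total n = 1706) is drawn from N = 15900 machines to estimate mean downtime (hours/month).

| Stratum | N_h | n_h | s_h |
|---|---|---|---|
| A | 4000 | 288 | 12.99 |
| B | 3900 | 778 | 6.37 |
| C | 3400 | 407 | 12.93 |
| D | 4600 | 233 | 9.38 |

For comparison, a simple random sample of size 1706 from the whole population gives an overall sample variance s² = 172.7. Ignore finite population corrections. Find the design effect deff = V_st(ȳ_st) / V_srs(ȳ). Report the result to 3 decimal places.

deff ≈ 0.895

V̂(ȳ_st) = Σ W_h² s_h²/n_h, with W_h = N_h/N and N = 15900:
  stratum A: (4000/15900)²·12.99²/288 = 0.037081
  stratum B: (3900/15900)²·6.37²/778 = 0.00313786
  stratum C: (3400/15900)²·12.93²/407 = 0.0187831
  stratum D: (4600/15900)²·9.38²/233 = 0.0316061
V_st = 0.090608
V_srs = s²/n = 172.7/1706 = 0.101231
deff = V_st / V_srs = 0.090608/0.101231 = 0.8951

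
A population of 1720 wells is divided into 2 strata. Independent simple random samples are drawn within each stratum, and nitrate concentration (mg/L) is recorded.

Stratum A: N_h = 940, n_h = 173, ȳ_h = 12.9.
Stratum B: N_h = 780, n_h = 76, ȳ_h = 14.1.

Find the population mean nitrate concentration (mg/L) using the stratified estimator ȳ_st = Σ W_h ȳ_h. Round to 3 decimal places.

N = Σ N_h = 1720. Stratum weights W_h = N_h/N.
ȳ_st = (940·12.9 + 780·14.1) / 1720 = 13.44419

ȳ_st ≈ 13.444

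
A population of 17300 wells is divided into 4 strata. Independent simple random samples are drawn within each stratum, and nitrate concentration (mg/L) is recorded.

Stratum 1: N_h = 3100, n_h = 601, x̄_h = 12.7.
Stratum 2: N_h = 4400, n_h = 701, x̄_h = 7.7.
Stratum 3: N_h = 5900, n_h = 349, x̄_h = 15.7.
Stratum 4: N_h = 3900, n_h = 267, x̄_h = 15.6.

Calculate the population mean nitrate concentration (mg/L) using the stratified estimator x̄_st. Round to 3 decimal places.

N = Σ N_h = 17300. Stratum weights W_h = N_h/N.
x̄_st = (3100·12.7 + 4400·7.7 + 5900·15.7 + 3900·15.6) / 17300 = 13.10520

x̄_st ≈ 13.105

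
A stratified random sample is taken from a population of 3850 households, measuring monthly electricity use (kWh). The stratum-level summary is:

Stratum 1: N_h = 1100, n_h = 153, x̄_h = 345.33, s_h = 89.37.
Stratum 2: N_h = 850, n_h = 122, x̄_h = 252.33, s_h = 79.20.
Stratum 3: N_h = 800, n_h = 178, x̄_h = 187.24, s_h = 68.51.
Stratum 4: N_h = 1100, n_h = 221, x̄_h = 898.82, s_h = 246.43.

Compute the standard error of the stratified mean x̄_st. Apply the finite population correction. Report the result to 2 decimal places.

V̂(x̄_st) = Σ W_h² (1 − n_h/N_h) s_h²/n_h, with W_h = N_h/N and N = 3850:
  stratum 1: (1100/3850)²·(1 − 153/1100)·89.37²/153 = 3.66871
  stratum 2: (850/3850)²·(1 − 122/850)·79.20²/122 = 2.14644
  stratum 3: (800/3850)²·(1 − 178/800)·68.51²/178 = 0.885211
  stratum 4: (1100/3850)²·(1 − 221/1100)·246.43²/221 = 17.9248
V̂(x̄_st) = 24.6252
SE(x̄_st) = √24.6252 = 4.96238

SE(x̄_st) ≈ 4.96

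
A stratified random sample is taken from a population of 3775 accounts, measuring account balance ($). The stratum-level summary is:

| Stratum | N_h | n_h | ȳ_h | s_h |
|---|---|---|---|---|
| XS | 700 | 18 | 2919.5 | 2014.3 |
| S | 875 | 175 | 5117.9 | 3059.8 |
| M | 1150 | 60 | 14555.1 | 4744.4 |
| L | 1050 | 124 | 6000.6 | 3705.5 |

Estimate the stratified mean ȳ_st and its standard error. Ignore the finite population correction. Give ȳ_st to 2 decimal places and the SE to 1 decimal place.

ȳ_st ≈ 7830.68, SE ≈ 232.4

ȳ_st = Σ W_h ȳ_h = (700·2919.5 + 875·5117.9 + 1150·14555.1 + 1050·6000.6)/3775 = 7830.67748
V̂(ȳ_st) = Σ W_h² s_h²/n_h, with W_h = N_h/N and N = 3775:
  stratum XS: (700/3775)²·2014.3²/18 = 7750.65
  stratum S: (875/3775)²·3059.8²/175 = 2874.29
  stratum M: (1150/3775)²·4744.4²/60 = 34815.5
  stratum L: (1050/3775)²·3705.5²/124 = 8566.76
V̂(ȳ_st) = 54007.2
SE(ȳ_st) = √54007.2 = 232.395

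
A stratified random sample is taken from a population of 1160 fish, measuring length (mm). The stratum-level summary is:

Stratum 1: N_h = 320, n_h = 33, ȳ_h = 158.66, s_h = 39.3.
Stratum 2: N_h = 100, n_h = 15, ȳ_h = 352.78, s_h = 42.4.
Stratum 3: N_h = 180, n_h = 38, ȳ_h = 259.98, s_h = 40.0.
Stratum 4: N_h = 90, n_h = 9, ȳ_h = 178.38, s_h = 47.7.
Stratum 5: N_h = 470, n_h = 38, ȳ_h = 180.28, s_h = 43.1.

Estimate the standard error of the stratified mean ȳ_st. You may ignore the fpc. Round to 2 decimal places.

SE(ȳ_st) ≈ 3.87

V̂(ȳ_st) = Σ W_h² s_h²/n_h, with W_h = N_h/N and N = 1160:
  stratum 1: (320/1160)²·39.3²/33 = 3.56168
  stratum 2: (100/1160)²·42.4²/15 = 0.890686
  stratum 3: (180/1160)²·40.0²/38 = 1.01383
  stratum 4: (90/1160)²·47.7²/9 = 1.52182
  stratum 5: (470/1160)²·43.1²/38 = 8.0251
V̂(ȳ_st) = 15.0131
SE(ȳ_st) = √15.0131 = 3.87468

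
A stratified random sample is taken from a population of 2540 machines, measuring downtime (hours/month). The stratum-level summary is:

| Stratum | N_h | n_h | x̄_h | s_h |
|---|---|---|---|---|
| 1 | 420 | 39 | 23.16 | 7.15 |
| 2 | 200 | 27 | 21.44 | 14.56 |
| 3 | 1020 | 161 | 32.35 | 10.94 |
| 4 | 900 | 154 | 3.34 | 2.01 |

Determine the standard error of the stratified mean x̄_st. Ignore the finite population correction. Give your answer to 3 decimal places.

V̂(x̄_st) = Σ W_h² s_h²/n_h, with W_h = N_h/N and N = 2540:
  stratum 1: (420/2540)²·7.15²/39 = 0.0358409
  stratum 2: (200/2540)²·14.56²/27 = 0.0486801
  stratum 3: (1020/2540)²·10.94²/161 = 0.119879
  stratum 4: (900/2540)²·2.01²/154 = 0.00329374
V̂(x̄_st) = 0.207693
SE(x̄_st) = √0.207693 = 0.455734

SE(x̄_st) ≈ 0.456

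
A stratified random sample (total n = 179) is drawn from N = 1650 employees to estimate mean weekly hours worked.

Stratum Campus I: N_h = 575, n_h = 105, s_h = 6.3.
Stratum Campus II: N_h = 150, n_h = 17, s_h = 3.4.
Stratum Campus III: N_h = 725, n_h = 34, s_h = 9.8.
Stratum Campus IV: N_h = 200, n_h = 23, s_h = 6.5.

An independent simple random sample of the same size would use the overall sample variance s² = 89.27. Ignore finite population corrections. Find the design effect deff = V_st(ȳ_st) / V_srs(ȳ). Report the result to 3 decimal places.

V̂(ȳ_st) = Σ W_h² s_h²/n_h, with W_h = N_h/N and N = 1650:
  stratum Campus I: (575/1650)²·6.3²/105 = 0.045905
  stratum Campus II: (150/1650)²·3.4²/17 = 0.00561983
  stratum Campus III: (725/1650)²·9.8²/34 = 0.545358
  stratum Campus IV: (200/1650)²·6.5²/23 = 0.0269893
V_st = 0.623872
V_srs = s²/n = 89.27/179 = 0.498715
deff = V_st / V_srs = 0.623872/0.498715 = 1.2510

deff ≈ 1.251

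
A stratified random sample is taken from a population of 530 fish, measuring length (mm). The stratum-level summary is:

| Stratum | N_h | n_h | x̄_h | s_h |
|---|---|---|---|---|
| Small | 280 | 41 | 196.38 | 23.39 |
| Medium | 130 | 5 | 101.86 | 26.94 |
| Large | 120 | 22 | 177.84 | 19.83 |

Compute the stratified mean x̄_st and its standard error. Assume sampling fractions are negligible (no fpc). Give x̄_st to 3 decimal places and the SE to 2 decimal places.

x̄_st = Σ W_h x̄_h = (280·196.38 + 130·101.86 + 120·177.84)/530 = 168.99811
V̂(x̄_st) = Σ W_h² s_h²/n_h, with W_h = N_h/N and N = 530:
  stratum Small: (280/530)²·23.39²/41 = 3.72427
  stratum Medium: (130/530)²·26.94²/5 = 8.73293
  stratum Large: (120/530)²·19.83²/22 = 0.916291
V̂(x̄_st) = 13.3735
SE(x̄_st) = √13.3735 = 3.65698

x̄_st ≈ 168.998, SE ≈ 3.66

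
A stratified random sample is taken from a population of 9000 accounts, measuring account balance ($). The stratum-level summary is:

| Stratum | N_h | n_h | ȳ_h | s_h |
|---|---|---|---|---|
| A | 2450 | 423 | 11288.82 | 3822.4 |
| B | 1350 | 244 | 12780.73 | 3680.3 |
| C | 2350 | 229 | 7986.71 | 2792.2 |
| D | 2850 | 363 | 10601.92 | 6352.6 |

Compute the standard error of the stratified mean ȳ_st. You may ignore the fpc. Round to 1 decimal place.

SE(ȳ_st) ≈ 131.4

V̂(ȳ_st) = Σ W_h² s_h²/n_h, with W_h = N_h/N and N = 9000:
  stratum A: (2450/9000)²·3822.4²/423 = 2559.64
  stratum B: (1350/9000)²·3680.3²/244 = 1248.99
  stratum C: (2350/9000)²·2792.2²/229 = 2321.18
  stratum D: (2850/9000)²·6352.6²/363 = 11148.1
V̂(ȳ_st) = 17277.9
SE(ȳ_st) = √17277.9 = 131.445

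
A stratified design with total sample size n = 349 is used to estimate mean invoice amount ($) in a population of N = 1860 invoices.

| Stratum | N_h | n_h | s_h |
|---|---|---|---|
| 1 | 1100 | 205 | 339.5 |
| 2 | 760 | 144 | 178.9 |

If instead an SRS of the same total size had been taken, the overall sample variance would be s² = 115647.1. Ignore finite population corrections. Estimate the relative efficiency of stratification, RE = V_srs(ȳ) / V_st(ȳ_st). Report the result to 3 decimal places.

RE ≈ 1.418

V̂(ȳ_st) = Σ W_h² s_h²/n_h, with W_h = N_h/N and N = 1860:
  stratum 1: (1100/1860)²·339.5²/205 = 196.646
  stratum 2: (760/1860)²·178.9²/144 = 37.1073
V_st = 233.753
V_srs = s²/n = 115647.1/349 = 331.367
Relative efficiency = V_srs / V_st = 331.367/233.753 = 1.4176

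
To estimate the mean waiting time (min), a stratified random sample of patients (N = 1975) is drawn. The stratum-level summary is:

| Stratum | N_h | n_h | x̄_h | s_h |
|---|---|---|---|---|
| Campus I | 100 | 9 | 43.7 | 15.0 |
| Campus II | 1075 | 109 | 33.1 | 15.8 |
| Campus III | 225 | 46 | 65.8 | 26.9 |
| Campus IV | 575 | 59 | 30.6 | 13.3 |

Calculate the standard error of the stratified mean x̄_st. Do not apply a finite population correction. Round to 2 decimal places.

SE(x̄_st) ≈ 1.10

V̂(x̄_st) = Σ W_h² s_h²/n_h, with W_h = N_h/N and N = 1975:
  stratum Campus I: (100/1975)²·15.0²/9 = 0.0640923
  stratum Campus II: (1075/1975)²·15.8²/109 = 0.678532
  stratum Campus III: (225/1975)²·26.9²/46 = 0.204163
  stratum Campus IV: (575/1975)²·13.3²/59 = 0.254128
V̂(x̄_st) = 1.20092
SE(x̄_st) = √1.20092 = 1.09586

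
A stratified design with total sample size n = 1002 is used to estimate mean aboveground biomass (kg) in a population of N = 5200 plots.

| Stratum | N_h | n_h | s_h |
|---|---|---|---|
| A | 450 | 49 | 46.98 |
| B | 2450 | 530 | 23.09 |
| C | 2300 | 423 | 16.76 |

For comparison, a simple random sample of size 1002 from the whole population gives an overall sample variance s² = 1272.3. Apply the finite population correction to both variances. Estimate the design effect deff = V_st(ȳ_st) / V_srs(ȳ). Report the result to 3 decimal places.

V̂(ȳ_st) = Σ W_h² (1 − n_h/N_h) s_h²/n_h, with W_h = N_h/N and N = 5200:
  stratum A: (450/5200)²·(1 − 49/450)·46.98²/49 = 0.300594
  stratum B: (2450/5200)²·(1 − 530/2450)·23.09²/530 = 0.174998
  stratum C: (2300/5200)²·(1 − 423/2300)·16.76²/423 = 0.106021
V_st = 0.581613
V_srs = (1 − 1002/5200)·1272.3/1002 = 1.02509
deff = V_st / V_srs = 0.581613/1.02509 = 0.5674

deff ≈ 0.567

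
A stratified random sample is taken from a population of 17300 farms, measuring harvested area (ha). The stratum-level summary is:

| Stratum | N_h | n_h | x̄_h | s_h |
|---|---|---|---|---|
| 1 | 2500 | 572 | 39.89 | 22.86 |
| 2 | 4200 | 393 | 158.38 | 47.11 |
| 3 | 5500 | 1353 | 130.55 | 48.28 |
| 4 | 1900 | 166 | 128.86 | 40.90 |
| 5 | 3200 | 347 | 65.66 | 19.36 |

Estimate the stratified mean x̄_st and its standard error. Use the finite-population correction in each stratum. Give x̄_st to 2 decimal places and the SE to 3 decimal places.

x̄_st = Σ W_h x̄_h = (2500·39.89 + 4200·158.38 + 5500·130.55 + 1900·128.86 + 3200·65.66)/17300 = 112.01688
V̂(x̄_st) = Σ W_h² (1 − n_h/N_h) s_h²/n_h, with W_h = N_h/N and N = 17300:
  stratum 1: (2500/17300)²·(1 − 572/2500)·22.86²/572 = 0.0147133
  stratum 2: (4200/17300)²·(1 − 393/4200)·47.11²/393 = 0.301699
  stratum 3: (5500/17300)²·(1 − 1353/5500)·48.28²/1353 = 0.131293
  stratum 4: (1900/17300)²·(1 − 166/1900)·40.90²/166 = 0.11093
  stratum 5: (3200/17300)²·(1 − 347/3200)·19.36²/347 = 0.0329489
V̂(x̄_st) = 0.591584
SE(x̄_st) = √0.591584 = 0.769145

x̄_st ≈ 112.02, SE ≈ 0.769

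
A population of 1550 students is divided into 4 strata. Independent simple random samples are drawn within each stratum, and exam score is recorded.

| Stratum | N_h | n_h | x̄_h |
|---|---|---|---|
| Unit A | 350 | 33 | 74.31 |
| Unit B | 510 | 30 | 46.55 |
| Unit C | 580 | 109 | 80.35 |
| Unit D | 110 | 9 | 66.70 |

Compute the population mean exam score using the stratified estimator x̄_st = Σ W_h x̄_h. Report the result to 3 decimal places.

x̄_st ≈ 66.896

N = Σ N_h = 1550. Stratum weights W_h = N_h/N.
x̄_st = (350·74.31 + 510·46.55 + 580·80.35 + 110·66.70) / 1550 = 66.89613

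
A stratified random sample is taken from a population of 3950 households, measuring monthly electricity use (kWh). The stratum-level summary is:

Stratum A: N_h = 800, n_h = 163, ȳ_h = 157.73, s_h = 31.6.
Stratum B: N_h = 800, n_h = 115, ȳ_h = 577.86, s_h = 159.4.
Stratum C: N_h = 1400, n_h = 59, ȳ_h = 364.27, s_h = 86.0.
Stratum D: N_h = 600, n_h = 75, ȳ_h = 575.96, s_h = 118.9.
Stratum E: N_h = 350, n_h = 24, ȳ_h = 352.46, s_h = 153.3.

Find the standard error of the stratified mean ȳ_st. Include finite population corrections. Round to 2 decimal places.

SE(ȳ_st) ≈ 5.83

V̂(ȳ_st) = Σ W_h² (1 − n_h/N_h) s_h²/n_h, with W_h = N_h/N and N = 3950:
  stratum A: (800/3950)²·(1 − 163/800)·31.6²/163 = 0.200088
  stratum B: (800/3950)²·(1 − 115/800)·159.4²/115 = 7.76006
  stratum C: (1400/3950)²·(1 − 59/1400)·86.0²/59 = 15.0837
  stratum D: (600/3950)²·(1 − 75/600)·118.9²/75 = 3.80556
  stratum E: (350/3950)²·(1 − 24/350)·153.3²/24 = 7.16085
V̂(ȳ_st) = 34.0102
SE(ȳ_st) = √34.0102 = 5.83183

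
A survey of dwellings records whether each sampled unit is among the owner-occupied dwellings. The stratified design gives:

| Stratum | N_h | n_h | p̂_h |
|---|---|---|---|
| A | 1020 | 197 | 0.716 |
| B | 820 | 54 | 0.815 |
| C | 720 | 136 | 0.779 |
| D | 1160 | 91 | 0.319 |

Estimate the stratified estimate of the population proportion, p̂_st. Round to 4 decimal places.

p̂_st ≈ 0.6262

N = 3720; stratum weights W_h = N_h/N.
p̂_st = Σ W_h p̂_h = (1020·0.716 + 820·0.815 + 720·0.779 + 1160·0.319)/3720 = 0.62622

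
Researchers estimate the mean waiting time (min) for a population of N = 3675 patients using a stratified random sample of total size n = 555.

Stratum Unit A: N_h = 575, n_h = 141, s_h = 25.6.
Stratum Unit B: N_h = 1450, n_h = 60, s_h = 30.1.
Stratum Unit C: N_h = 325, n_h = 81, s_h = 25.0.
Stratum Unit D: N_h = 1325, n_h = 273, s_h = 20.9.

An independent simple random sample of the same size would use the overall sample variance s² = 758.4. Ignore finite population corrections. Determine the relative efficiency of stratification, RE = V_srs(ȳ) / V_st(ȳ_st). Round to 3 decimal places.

RE ≈ 0.500

V̂(ȳ_st) = Σ W_h² s_h²/n_h, with W_h = N_h/N and N = 3675:
  stratum Unit A: (575/3675)²·25.6²/141 = 0.113784
  stratum Unit B: (1450/3675)²·30.1²/60 = 2.35073
  stratum Unit C: (325/3675)²·25.0²/81 = 0.0603458
  stratum Unit D: (1325/3675)²·20.9²/273 = 0.207992
V_st = 2.73285
V_srs = s²/n = 758.4/555 = 1.36649
Relative efficiency = V_srs / V_st = 1.36649/2.73285 = 0.5000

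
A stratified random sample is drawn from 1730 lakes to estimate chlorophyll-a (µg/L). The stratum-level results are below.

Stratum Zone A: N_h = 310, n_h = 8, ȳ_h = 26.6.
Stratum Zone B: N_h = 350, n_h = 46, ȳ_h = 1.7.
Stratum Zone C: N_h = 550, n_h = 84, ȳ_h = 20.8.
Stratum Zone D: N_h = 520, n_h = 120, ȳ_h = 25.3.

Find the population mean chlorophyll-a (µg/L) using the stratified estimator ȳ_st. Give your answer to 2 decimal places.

ȳ_st ≈ 19.33

N = Σ N_h = 1730. Stratum weights W_h = N_h/N.
ȳ_st = (310·26.6 + 350·1.7 + 550·20.8 + 520·25.3) / 1730 = 19.3277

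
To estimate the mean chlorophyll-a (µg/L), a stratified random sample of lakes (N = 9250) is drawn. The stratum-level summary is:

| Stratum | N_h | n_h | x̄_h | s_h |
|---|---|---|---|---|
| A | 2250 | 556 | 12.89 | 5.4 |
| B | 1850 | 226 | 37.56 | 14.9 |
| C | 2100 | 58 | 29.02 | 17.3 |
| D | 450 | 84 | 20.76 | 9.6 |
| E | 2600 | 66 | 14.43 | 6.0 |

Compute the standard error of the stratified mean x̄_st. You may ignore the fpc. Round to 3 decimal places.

SE(x̄_st) ≈ 0.595

V̂(x̄_st) = Σ W_h² s_h²/n_h, with W_h = N_h/N and N = 9250:
  stratum A: (2250/9250)²·5.4²/556 = 0.00310309
  stratum B: (1850/9250)²·14.9²/226 = 0.0392938
  stratum C: (2100/9250)²·17.3²/58 = 0.265962
  stratum D: (450/9250)²·9.6²/84 = 0.0025966
  stratum E: (2600/9250)²·6.0²/66 = 0.0430945
V̂(x̄_st) = 0.35405
SE(x̄_st) = √0.35405 = 0.595021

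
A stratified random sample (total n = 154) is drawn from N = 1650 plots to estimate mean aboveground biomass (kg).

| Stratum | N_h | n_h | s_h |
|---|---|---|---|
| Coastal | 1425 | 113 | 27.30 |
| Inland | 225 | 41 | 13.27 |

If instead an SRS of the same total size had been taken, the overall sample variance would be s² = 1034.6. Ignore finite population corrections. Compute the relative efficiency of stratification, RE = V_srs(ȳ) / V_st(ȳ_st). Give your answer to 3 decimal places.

V̂(ȳ_st) = Σ W_h² s_h²/n_h, with W_h = N_h/N and N = 1650:
  stratum Coastal: (1425/1650)²·27.30²/113 = 4.91936
  stratum Inland: (225/1650)²·13.27²/41 = 0.0798648
V_st = 4.99923
V_srs = s²/n = 1034.6/154 = 6.71818
Relative efficiency = V_srs / V_st = 6.71818/4.99923 = 1.3438

RE ≈ 1.344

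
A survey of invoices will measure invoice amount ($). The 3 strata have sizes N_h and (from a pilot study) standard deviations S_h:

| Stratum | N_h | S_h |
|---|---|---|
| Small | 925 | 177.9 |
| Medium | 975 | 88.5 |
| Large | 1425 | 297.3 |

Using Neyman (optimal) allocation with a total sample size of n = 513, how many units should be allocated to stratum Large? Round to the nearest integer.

322

Neyman allocation: n_h = n · N_h S_h / Σ N_i S_i, with n = 513.
  stratum Small: N_h·S_h = 925·177.9 = 164557.50
  stratum Medium: N_h·S_h = 975·88.5 = 86287.50
  stratum Large: N_h·S_h = 1425·297.3 = 423652.50
Σ N_h S_h = 674497.50
n for stratum Large = 513·423652.50/674497.50 = 322.216 → 322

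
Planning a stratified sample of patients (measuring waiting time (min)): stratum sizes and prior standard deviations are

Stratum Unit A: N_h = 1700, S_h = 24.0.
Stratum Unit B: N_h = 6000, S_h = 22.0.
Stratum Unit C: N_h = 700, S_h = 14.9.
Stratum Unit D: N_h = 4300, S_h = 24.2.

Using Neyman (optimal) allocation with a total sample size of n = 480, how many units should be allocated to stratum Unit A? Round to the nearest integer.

Neyman allocation: n_h = n · N_h S_h / Σ N_i S_i, with n = 480.
  stratum Unit A: N_h·S_h = 1700·24.0 = 40800.00
  stratum Unit B: N_h·S_h = 6000·22.0 = 132000.00
  stratum Unit C: N_h·S_h = 700·14.9 = 10430.00
  stratum Unit D: N_h·S_h = 4300·24.2 = 104060.00
Σ N_h S_h = 287290.00
n for stratum Unit A = 480·40800.00/287290.00 = 68.168 → 68

68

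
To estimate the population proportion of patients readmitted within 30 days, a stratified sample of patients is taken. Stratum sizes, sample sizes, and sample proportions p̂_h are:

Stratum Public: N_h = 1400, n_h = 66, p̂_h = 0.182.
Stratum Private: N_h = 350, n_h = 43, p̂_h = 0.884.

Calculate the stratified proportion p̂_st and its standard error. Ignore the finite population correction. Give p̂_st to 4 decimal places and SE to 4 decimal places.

p̂_st ≈ 0.3224, SE ≈ 0.0395

N = 1750; stratum weights W_h = N_h/N.
p̂_st = Σ W_h p̂_h = (1400·0.182 + 350·0.884)/1750 = 0.32240
V̂(p̂_st) = Σ W_h² p̂_h(1−p̂_h)/(n_h−1):
  stratum Public: (1400/1750)²·0.182·0.818/65 = 0.00146586
  stratum Private: (350/1750)²·0.884·0.116/42 = 9.7661e-05
V̂(p̂_st) = 0.00156352; SE = √V̂ = 0.0395413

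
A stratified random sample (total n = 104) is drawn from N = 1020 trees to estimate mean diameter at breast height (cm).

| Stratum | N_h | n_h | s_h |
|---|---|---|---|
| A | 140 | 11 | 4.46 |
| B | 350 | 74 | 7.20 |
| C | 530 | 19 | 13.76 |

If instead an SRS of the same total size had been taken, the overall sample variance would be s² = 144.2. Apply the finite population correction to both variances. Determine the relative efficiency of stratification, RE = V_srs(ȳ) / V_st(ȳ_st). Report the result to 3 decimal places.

RE ≈ 0.463

V̂(ȳ_st) = Σ W_h² (1 − n_h/N_h) s_h²/n_h, with W_h = N_h/N and N = 1020:
  stratum A: (140/1020)²·(1 − 11/140)·4.46²/11 = 0.0313902
  stratum B: (350/1020)²·(1 − 74/350)·7.20²/74 = 0.0650444
  stratum C: (530/1020)²·(1 − 19/530)·13.76²/19 = 2.59406
V_st = 2.69049
V_srs = (1 − 104/1020)·144.2/104 = 1.24517
Relative efficiency = V_srs / V_st = 1.24517/2.69049 = 0.4628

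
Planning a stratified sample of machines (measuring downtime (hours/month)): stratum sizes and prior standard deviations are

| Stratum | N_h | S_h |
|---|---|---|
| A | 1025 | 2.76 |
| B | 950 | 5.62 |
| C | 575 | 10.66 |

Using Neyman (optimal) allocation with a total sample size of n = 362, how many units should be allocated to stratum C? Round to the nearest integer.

Neyman allocation: n_h = n · N_h S_h / Σ N_i S_i, with n = 362.
  stratum A: N_h·S_h = 1025·2.76 = 2829.00
  stratum B: N_h·S_h = 950·5.62 = 5339.00
  stratum C: N_h·S_h = 575·10.66 = 6129.50
Σ N_h S_h = 14297.50
n for stratum C = 362·6129.50/14297.50 = 155.193 → 155

155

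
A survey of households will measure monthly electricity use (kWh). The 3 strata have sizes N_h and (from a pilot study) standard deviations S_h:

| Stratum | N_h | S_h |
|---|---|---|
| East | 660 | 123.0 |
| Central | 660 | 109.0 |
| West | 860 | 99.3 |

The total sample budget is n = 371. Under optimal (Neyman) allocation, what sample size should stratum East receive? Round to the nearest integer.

126

Neyman allocation: n_h = n · N_h S_h / Σ N_i S_i, with n = 371.
  stratum East: N_h·S_h = 660·123.0 = 81180.00
  stratum Central: N_h·S_h = 660·109.0 = 71940.00
  stratum West: N_h·S_h = 860·99.3 = 85398.00
Σ N_h S_h = 238518.00
n for stratum East = 371·81180.00/238518.00 = 126.270 → 126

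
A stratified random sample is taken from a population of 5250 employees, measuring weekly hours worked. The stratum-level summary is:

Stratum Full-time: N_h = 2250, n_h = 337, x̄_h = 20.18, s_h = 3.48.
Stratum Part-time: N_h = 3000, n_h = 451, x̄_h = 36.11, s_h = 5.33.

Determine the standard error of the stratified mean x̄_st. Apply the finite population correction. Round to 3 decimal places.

SE(x̄_st) ≈ 0.152

V̂(x̄_st) = Σ W_h² (1 − n_h/N_h) s_h²/n_h, with W_h = N_h/N and N = 5250:
  stratum Full-time: (2250/5250)²·(1 − 337/2250)·3.48²/337 = 0.00561187
  stratum Part-time: (3000/5250)²·(1 − 451/3000)·5.33²/451 = 0.0174763
V̂(x̄_st) = 0.0230882
SE(x̄_st) = √0.0230882 = 0.151948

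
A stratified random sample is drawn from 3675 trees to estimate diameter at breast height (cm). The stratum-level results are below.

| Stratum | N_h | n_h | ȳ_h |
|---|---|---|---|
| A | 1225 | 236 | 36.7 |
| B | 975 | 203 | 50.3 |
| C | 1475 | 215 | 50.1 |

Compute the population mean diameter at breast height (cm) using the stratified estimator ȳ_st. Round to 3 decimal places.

N = Σ N_h = 3675. Stratum weights W_h = N_h/N.
ȳ_st = (1225·36.7 + 975·50.3 + 1475·50.1) / 3675 = 45.68639

ȳ_st ≈ 45.686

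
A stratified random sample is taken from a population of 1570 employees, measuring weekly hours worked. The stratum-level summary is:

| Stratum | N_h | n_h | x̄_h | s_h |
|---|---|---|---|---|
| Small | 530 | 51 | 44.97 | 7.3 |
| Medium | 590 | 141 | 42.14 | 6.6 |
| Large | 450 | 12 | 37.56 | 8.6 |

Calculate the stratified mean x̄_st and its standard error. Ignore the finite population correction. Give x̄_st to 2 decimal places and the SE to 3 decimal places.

x̄_st = Σ W_h x̄_h = (530·44.97 + 590·42.14 + 450·37.56)/1570 = 41.78261
V̂(x̄_st) = Σ W_h² s_h²/n_h, with W_h = N_h/N and N = 1570:
  stratum Small: (530/1570)²·7.3²/51 = 0.119077
  stratum Medium: (590/1570)²·6.6²/141 = 0.0436288
  stratum Large: (450/1570)²·8.6²/12 = 0.506339
V̂(x̄_st) = 0.669045
SE(x̄_st) = √0.669045 = 0.817952

x̄_st ≈ 41.78, SE ≈ 0.818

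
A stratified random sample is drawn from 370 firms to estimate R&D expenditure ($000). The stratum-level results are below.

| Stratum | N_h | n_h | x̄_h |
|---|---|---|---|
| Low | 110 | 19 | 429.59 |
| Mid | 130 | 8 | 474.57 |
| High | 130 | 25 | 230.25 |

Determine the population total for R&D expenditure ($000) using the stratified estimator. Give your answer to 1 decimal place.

τ̂_st ≈ 138881.5

τ̂_st = Σ N_h x̄_h = 110·429.59 + 130·474.57 + 130·230.25 = 138881.5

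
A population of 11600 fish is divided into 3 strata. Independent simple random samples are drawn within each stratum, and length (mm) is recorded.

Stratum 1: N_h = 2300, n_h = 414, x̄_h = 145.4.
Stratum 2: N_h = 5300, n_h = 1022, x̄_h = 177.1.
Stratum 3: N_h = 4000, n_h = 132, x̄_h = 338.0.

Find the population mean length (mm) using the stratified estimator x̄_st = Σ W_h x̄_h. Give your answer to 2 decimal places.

x̄_st ≈ 226.30

N = Σ N_h = 11600. Stratum weights W_h = N_h/N.
x̄_st = (2300·145.4 + 5300·177.1 + 4000·338.0) / 11600 = 226.2974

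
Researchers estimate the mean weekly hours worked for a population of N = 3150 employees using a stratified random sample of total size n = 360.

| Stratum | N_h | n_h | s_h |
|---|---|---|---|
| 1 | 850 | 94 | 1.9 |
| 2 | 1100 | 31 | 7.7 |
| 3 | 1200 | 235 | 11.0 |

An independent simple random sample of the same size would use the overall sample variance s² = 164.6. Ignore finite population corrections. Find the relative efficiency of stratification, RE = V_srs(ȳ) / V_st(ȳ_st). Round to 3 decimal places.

RE ≈ 1.471

V̂(ȳ_st) = Σ W_h² s_h²/n_h, with W_h = N_h/N and N = 3150:
  stratum 1: (850/3150)²·1.9²/94 = 0.00279638
  stratum 2: (1100/3150)²·7.7²/31 = 0.23323
  stratum 3: (1200/3150)²·11.0²/235 = 0.0747238
V_st = 0.31075
V_srs = s²/n = 164.6/360 = 0.457222
Relative efficiency = V_srs / V_st = 0.457222/0.31075 = 1.4714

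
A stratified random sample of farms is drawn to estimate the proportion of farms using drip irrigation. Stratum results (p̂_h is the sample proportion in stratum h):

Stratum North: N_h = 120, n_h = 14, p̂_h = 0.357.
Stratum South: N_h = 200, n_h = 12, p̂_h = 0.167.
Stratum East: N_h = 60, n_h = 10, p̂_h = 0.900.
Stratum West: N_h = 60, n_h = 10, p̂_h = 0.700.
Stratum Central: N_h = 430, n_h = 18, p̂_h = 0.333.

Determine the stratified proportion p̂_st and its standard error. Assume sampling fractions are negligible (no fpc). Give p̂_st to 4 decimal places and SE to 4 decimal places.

N = 870; stratum weights W_h = N_h/N.
p̂_st = Σ W_h p̂_h = (120·0.357 + 200·0.167 + 60·0.900 + 60·0.700 + 430·0.333)/870 = 0.36256
V̂(p̂_st) = Σ W_h² p̂_h(1−p̂_h)/(n_h−1):
  stratum North: (120/870)²·0.357·0.643/13 = 0.000335939
  stratum South: (200/870)²·0.167·0.833/11 = 0.000668329
  stratum East: (60/870)²·0.900·0.100/9 = 4.75624e-05
  stratum West: (60/870)²·0.700·0.300/9 = 0.000110979
  stratum Central: (430/870)²·0.333·0.667/17 = 0.00319168
V̂(p̂_st) = 0.00435449; SE = √V̂ = 0.0659886

p̂_st ≈ 0.3626, SE ≈ 0.0660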